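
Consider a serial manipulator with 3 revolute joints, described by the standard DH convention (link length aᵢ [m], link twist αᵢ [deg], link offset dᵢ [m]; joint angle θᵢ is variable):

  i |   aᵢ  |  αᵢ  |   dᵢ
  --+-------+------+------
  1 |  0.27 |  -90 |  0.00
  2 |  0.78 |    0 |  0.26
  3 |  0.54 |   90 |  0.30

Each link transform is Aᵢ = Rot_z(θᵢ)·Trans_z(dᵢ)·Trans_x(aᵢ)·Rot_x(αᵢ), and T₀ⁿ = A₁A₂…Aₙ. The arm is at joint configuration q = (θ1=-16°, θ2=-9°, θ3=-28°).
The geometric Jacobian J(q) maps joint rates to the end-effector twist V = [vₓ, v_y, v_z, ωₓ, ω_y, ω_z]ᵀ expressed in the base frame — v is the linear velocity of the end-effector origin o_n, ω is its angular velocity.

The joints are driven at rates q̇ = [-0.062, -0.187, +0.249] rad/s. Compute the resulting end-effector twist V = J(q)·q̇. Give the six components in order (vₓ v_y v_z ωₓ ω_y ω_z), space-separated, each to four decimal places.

o_n = [1.5690, 0.1327, 0.4470]
J₁: ẑ×o_n = [-0.1327, 1.5690, 0.0000], ω = ẑ
J2: z=[0.2756, 0.9613, 0.0000] o=[0.2595, -0.0744, 0.0000] → [0.4297, -0.1232, -1.2017, 0.2756, 0.9613, 0.0000]
J3: z=[0.2756, 0.9613, 0.0000] o=[1.0718, -0.0368, 0.1220] → [0.3124, -0.0896, -0.4313, 0.2756, 0.9613, 0.0000]
V = J·q̇ = [0.0057, -0.0965, 0.1173, 0.0171, 0.0596, -0.0620]

0.0057 -0.0965 0.1173 0.0171 0.0596 -0.0620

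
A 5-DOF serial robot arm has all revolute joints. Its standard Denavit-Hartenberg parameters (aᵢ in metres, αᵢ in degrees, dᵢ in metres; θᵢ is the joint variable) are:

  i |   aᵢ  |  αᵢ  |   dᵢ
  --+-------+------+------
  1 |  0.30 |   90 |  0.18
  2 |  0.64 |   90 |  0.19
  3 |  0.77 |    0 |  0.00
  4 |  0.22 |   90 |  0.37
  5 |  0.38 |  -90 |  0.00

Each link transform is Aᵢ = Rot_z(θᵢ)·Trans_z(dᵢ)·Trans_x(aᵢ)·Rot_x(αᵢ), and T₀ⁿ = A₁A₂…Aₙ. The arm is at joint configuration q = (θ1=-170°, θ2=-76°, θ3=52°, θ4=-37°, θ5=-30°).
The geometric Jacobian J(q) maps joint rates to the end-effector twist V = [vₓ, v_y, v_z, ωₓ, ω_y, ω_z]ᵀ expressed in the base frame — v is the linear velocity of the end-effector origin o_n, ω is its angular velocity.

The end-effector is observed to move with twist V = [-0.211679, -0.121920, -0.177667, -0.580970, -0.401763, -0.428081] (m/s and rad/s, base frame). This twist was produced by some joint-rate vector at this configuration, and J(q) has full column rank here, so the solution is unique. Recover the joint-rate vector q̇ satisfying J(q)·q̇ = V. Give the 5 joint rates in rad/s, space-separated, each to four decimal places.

o_n = [-0.6783, 0.8338, -1.4591]
J₁: ẑ×o_n = [-0.8338, -0.6783, 0.0000], ω = ẑ
J2: z=[-0.1736, 0.9848, 0.0000] o=[-0.2954, -0.0521, 0.1800] → [-1.6142, -0.2846, 0.2232, -0.1736, 0.9848, 0.0000]
J3: z=[0.9556, 0.1685, -0.2419] o=[-0.4809, 0.1081, -0.4410] → [0.0040, 1.0206, 0.7266, 0.9556, 0.1685, -0.2419]
J4: z=[0.9556, 0.1685, -0.2419] o=[-0.6992, 0.6858, -0.9010] → [-0.0582, 0.5283, 0.1379, 0.9556, 0.1685, -0.2419]
J5: z=[0.1061, -0.9621, -0.2511] o=[-0.4062, 0.7953, -1.1967] → [0.2622, 0.0962, -0.2577, 0.1061, -0.9621, -0.2511]
q̇ = J⁺·V = [-0.3750, 0.4770, 0.0100, -0.6200, 0.7990]

-0.3750 0.4770 0.0100 -0.6200 0.7990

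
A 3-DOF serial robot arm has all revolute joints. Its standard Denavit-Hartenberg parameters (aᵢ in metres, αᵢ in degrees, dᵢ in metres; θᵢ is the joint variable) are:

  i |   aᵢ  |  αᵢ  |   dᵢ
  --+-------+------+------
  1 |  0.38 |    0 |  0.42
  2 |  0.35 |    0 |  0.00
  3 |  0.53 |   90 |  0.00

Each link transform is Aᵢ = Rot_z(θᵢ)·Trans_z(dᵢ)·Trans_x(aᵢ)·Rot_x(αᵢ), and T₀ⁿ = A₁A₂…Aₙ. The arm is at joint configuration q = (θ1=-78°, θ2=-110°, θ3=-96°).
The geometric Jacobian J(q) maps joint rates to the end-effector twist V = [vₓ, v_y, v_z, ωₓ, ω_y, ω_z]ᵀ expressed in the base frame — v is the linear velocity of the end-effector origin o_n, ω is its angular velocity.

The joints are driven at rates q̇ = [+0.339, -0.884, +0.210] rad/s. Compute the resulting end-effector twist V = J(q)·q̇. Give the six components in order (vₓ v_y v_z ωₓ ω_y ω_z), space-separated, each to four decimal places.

o_n = [-0.1394, 0.1913, 0.4200]
J₁: ẑ×o_n = [-0.1913, -0.1394, 0.0000], ω = ẑ
J2: z=[0.0000, 0.0000, 1.0000] o=[0.0790, -0.3717, 0.4200] → [-0.5630, -0.2184, 0.0000, 0.0000, 0.0000, 1.0000]
J3: z=[0.0000, 0.0000, 1.0000] o=[-0.2676, -0.3230, 0.4200] → [-0.5143, 0.1282, 0.0000, 0.0000, 0.0000, 1.0000]
V = J·q̇ = [0.3248, 0.1727, 0.0000, 0.0000, 0.0000, -0.3350]

0.3248 0.1727 0.0000 0.0000 0.0000 -0.3350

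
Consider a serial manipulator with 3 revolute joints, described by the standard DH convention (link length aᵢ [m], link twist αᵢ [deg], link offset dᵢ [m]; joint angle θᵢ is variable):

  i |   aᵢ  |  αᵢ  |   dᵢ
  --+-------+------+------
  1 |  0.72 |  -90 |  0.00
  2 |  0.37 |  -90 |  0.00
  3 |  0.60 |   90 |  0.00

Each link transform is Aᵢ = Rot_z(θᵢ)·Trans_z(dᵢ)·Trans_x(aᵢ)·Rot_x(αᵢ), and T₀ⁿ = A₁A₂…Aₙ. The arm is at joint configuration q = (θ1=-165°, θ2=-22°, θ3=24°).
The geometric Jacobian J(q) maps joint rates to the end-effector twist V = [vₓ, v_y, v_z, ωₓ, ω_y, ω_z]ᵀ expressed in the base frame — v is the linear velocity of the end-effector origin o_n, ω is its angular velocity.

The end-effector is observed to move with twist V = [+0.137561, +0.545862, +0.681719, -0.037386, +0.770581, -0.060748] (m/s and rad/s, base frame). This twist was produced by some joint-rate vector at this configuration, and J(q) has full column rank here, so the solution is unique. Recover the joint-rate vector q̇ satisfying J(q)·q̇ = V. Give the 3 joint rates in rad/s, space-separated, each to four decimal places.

-0.4650 -0.7540 -0.4360

o_n = [-1.5809, -0.1709, 0.3439]
J₁: ẑ×o_n = [0.1709, -1.5809, 0.0000], ω = ẑ
J2: z=[0.2588, -0.9659, 0.0000] o=[-0.6955, -0.1863, 0.0000] → [-0.3322, -0.0890, -0.8513, 0.2588, -0.9659, 0.0000]
J3: z=[-0.3618, -0.0970, -0.9272] o=[-1.0268, -0.2751, 0.1386] → [0.0767, 0.5880, -0.0914, -0.3618, -0.0970, -0.9272]
q̇ = J⁺·V = [-0.4650, -0.7540, -0.4360]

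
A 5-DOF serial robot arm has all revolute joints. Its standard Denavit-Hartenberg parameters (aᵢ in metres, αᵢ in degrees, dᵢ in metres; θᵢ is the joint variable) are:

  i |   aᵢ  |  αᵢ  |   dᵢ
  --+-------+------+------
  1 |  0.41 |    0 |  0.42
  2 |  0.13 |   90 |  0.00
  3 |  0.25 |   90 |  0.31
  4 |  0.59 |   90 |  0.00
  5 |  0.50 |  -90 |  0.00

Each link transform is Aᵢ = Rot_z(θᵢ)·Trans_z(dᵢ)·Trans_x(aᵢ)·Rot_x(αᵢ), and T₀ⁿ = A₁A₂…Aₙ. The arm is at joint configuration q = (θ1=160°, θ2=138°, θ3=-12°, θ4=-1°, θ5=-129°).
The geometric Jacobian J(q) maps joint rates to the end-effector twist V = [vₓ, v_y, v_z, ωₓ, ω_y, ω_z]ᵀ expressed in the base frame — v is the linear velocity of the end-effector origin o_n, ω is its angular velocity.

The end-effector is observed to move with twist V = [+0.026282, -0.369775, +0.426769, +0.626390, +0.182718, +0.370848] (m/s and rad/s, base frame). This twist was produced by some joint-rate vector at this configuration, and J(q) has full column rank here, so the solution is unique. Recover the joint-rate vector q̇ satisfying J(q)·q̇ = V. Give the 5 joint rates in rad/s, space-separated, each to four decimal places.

o_n = [-0.3146, -0.6428, 0.6909]
J₁: ẑ×o_n = [0.6428, -0.3146, 0.0000], ω = ẑ
J2: z=[0.0000, 0.0000, 1.0000] o=[-0.3853, 0.1402, 0.4200] → [0.7831, 0.0707, -0.0000, 0.0000, 0.0000, 1.0000]
J3: z=[-0.8829, -0.4695, 0.0000] o=[-0.3242, 0.0254, 0.4200] → [-0.1272, 0.2392, 0.5946, -0.8829, -0.4695, 0.0000]
J4: z=[-0.0976, 0.1836, -0.9781] o=[-0.4832, -0.3360, 0.3680] → [-0.2409, -0.1334, -0.0010, -0.0976, 0.1836, -0.9781]
J5: z=[0.8748, 0.4845, 0.0036] o=[-0.2032, -0.8406, 0.2454] → [0.2151, -0.3901, 0.2270, 0.8748, 0.4845, 0.0036]
q̇ = J⁺·V = [0.3660, -0.7020, 0.3420, -0.7190, 0.9810]

0.3660 -0.7020 0.3420 -0.7190 0.9810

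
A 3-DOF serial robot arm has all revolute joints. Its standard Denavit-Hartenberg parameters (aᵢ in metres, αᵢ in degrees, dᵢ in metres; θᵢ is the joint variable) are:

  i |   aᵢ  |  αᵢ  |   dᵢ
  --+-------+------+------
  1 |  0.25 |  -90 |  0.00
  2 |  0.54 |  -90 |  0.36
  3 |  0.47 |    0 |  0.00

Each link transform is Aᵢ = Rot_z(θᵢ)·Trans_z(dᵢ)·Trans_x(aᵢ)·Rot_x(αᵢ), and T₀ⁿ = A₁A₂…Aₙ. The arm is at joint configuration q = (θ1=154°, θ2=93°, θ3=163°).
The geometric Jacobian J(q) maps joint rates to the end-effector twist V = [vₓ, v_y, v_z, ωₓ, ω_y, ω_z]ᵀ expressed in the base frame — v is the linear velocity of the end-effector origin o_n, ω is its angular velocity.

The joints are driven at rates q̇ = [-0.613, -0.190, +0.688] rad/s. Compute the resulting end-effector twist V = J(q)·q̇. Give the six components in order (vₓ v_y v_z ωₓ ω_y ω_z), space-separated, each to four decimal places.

o_n = [-0.3180, -0.0925, -0.0904]
J₁: ẑ×o_n = [0.0925, -0.3180, 0.0000], ω = ẑ
J2: z=[-0.4384, -0.8988, 0.0000] o=[-0.2247, 0.1096, 0.0000] → [0.0813, -0.0396, 0.0047, -0.4384, -0.8988, 0.0000]
J3: z=[0.8976, -0.4378, 0.0523] o=[-0.3571, -0.2264, -0.5393] → [-0.2035, -0.4008, 0.1372, 0.8976, -0.4378, 0.0523]
V = J·q̇ = [-0.2122, -0.0733, 0.0935, 0.7008, -0.1304, -0.5770]

-0.2122 -0.0733 0.0935 0.7008 -0.1304 -0.5770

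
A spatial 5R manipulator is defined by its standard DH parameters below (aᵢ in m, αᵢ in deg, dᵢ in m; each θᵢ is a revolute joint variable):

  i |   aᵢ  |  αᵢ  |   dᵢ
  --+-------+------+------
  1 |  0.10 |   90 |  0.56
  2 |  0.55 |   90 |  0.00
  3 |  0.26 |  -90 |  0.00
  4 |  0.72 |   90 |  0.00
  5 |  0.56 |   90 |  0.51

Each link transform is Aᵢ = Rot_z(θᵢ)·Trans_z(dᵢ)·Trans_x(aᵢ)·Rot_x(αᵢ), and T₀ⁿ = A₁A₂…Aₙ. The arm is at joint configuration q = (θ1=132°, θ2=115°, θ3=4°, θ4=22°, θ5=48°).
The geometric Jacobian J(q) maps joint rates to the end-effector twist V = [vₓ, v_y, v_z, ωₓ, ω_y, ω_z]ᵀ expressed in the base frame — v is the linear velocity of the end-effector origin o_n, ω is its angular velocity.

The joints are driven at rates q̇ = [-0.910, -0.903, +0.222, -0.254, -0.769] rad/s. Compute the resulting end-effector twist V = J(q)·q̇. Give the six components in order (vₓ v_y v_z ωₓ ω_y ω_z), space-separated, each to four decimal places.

-1.2711 0.5604 0.9523 -0.6528 -1.0332 -1.3619

o_n = [0.8404, -0.1601, 2.3841]
J₁: ẑ×o_n = [0.1601, 0.8404, -0.0000], ω = ẑ
J2: z=[0.7431, 0.6691, 0.0000] o=[-0.0669, 0.0743, 0.5600] → [1.2206, -1.3556, -0.7813, 0.7431, 0.6691, 0.0000]
J3: z=[-0.6064, 0.6735, 0.4226] o=[0.0886, -0.0984, 1.0585] → [0.9189, 1.1217, -0.4689, -0.6064, 0.6735, 0.4226]
J4: z=[0.7216, 0.6894, -0.0632] o=[0.1754, -0.1677, 1.2935] → [0.7524, -0.8290, -0.4529, 0.7216, 0.6894, -0.0632]
J5: z=[-0.4372, 0.5246, 0.7305] o=[0.5619, -0.5274, 1.7831] → [0.0470, 0.4662, -0.3067, -0.4372, 0.5246, 0.7305]
V = J·q̇ = [-1.2711, 0.5604, 0.9523, -0.6528, -1.0332, -1.3619]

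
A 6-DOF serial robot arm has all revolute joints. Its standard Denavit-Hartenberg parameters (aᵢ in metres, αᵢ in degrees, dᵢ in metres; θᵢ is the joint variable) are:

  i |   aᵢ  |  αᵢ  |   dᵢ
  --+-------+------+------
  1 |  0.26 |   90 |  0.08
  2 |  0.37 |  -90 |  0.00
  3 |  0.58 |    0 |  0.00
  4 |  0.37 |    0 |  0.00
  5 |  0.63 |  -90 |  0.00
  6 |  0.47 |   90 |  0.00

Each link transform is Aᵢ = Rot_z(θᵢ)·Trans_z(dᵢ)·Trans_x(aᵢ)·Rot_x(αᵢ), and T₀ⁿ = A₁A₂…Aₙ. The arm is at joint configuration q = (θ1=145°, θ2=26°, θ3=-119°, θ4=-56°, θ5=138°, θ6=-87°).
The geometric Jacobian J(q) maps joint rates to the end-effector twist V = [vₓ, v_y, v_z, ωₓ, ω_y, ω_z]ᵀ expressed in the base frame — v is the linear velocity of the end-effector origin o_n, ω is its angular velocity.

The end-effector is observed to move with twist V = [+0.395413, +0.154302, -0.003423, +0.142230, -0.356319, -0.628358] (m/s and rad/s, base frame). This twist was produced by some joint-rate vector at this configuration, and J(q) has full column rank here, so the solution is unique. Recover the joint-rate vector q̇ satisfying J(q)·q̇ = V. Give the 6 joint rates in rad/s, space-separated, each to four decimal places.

o_n = [0.3121, 0.9210, 0.6084]
J₁: ẑ×o_n = [-0.9210, 0.3121, 0.0000], ω = ẑ
J2: z=[0.5736, 0.8192, 0.0000] o=[-0.2130, 0.1491, 0.0800] → [0.4328, -0.3031, 0.0127, 0.5736, 0.8192, 0.0000]
J3: z=[0.3591, -0.2514, 0.8988] o=[-0.4854, 0.3399, 0.2422] → [-0.6144, 0.5853, 0.4092, 0.3591, -0.2514, 0.8988]
J4: z=[0.3591, -0.2514, 0.8988] o=[0.0126, 0.6105, 0.1189] → [-0.4022, 0.0934, 0.1868, 0.3591, -0.2514, 0.8988]
J5: z=[0.3591, -0.2514, 0.8988] o=[0.3025, 0.4468, -0.0426] → [-0.5899, -0.2252, 0.1727, 0.3591, -0.2514, 0.8988]
J6: z=[-0.9012, -0.3440, 0.2638] o=[0.1495, 1.0168, 0.1779] → [-0.1228, 0.4308, 0.1422, -0.9012, -0.3440, 0.2638]
q̇ = J⁺·V = [-0.5820, -0.6200, 0.2140, 0.6840, -0.7990, -0.5130]

-0.5820 -0.6200 0.2140 0.6840 -0.7990 -0.5130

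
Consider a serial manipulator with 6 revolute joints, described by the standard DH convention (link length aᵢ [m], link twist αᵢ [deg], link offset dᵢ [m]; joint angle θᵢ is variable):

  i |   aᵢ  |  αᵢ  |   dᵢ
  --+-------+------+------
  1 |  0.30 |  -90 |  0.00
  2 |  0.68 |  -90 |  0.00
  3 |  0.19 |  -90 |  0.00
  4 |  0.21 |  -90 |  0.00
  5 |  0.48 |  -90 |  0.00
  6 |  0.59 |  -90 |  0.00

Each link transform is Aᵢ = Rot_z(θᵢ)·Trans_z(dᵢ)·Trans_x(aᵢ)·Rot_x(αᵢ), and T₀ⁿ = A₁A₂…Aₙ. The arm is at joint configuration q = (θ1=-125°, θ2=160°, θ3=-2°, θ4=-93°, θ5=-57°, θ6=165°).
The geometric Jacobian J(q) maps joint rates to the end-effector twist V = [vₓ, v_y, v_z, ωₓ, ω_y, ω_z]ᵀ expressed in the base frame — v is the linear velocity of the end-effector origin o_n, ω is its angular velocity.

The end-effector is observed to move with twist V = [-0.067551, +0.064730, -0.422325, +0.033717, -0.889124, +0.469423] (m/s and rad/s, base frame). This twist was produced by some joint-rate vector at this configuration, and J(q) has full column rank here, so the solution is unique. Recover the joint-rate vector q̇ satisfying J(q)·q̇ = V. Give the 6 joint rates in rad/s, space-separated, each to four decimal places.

0.4570 -0.4310 -0.5250 -0.7790 -0.6200 0.3900

o_n = [0.3012, 0.2970, -0.0980]
J₁: ẑ×o_n = [-0.2970, 0.3012, 0.0000], ω = ẑ
J2: z=[0.8192, -0.5736, 0.0000] o=[-0.1721, -0.2457, 0.0000] → [0.0562, 0.0803, 0.7161, 0.8192, -0.5736, 0.0000]
J3: z=[0.1962, 0.2802, 0.9397] o=[0.1944, 0.2777, -0.2326] → [0.0195, 0.0739, -0.0261, 0.1962, 0.2802, 0.9397]
J4: z=[-0.7998, 0.6001, -0.0119] o=[0.3022, 0.4200, -0.2975] → [0.1183, 0.1596, 0.0990, -0.7998, 0.6001, -0.0119]
J5: z=[0.5767, 0.7629, -0.2922] o=[0.3371, 0.4706, -0.0967] → [-0.0517, 0.0112, -0.0727, 0.5767, 0.7629, -0.2922]
J6: z=[0.5750, -0.1251, 0.8085] o=[0.0586, 0.7750, 0.1485] → [0.4173, 0.3379, -0.2445, 0.5750, -0.1251, 0.8085]
q̇ = J⁺·V = [0.4570, -0.4310, -0.5250, -0.7790, -0.6200, 0.3900]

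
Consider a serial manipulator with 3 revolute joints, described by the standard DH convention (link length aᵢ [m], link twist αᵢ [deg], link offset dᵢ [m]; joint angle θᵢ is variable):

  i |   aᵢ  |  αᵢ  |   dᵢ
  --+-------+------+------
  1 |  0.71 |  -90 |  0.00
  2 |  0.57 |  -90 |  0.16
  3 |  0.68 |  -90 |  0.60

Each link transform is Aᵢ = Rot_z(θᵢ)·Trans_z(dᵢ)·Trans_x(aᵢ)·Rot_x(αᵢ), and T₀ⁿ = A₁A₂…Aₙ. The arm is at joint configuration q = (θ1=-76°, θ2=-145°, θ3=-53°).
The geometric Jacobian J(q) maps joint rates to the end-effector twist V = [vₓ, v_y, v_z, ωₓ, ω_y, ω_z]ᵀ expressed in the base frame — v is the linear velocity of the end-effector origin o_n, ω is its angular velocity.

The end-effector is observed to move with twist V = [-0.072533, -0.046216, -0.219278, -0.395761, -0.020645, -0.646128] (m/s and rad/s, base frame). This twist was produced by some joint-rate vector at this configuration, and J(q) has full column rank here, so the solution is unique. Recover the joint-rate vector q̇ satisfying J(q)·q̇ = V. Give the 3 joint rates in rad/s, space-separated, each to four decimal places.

-0.5380 -0.3890 -0.1320

o_n = [0.7432, -0.0744, 1.0532]
J₁: ẑ×o_n = [0.0744, 0.7432, -0.0000], ω = ẑ
J2: z=[0.9703, 0.2419, 0.0000] o=[0.1718, -0.6889, 0.0000] → [0.2548, -1.0219, 0.4580, 0.9703, 0.2419, 0.0000]
J3: z=[0.1388, -0.5565, 0.8192] o=[0.2141, -0.1972, 0.3269] → [-0.5047, 0.3326, 0.3115, 0.1388, -0.5565, 0.8192]
q̇ = J⁺·V = [-0.5380, -0.3890, -0.1320]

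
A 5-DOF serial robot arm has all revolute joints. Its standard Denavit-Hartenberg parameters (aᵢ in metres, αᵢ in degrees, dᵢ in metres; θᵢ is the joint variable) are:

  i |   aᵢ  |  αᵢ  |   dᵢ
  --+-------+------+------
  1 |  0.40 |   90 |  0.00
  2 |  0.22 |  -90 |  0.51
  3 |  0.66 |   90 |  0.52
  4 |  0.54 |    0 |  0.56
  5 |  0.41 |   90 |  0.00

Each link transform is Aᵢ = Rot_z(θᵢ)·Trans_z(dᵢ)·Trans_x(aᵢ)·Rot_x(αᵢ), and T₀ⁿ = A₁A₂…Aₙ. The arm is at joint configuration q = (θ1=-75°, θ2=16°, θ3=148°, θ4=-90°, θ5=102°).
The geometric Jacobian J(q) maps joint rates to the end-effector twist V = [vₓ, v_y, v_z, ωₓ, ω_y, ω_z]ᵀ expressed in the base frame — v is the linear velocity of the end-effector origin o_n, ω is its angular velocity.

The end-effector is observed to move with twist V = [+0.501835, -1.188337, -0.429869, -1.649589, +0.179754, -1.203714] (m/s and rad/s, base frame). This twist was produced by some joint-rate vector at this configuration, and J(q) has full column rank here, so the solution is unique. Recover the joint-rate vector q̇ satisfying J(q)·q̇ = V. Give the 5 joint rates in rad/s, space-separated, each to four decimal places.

-0.3990 0.2680 -0.6080 -0.8810 -0.6270

o_n = [0.5128, 0.1231, -0.0429]
J₁: ẑ×o_n = [-0.1231, 0.5128, 0.0000], ω = ẑ
J2: z=[-0.9659, -0.2588, 0.0000] o=[0.1035, -0.3864, 0.0000] → [0.0111, -0.0414, -0.3862, -0.9659, -0.2588, 0.0000]
J3: z=[-0.0713, 0.2662, 0.9613] o=[-0.3344, -0.7226, 0.0606] → [-0.8406, 0.8069, -0.2859, -0.0713, 0.2662, 0.9613]
J4: z=[0.9510, -0.2725, 0.1461] o=[-0.1729, 0.0260, 0.4062] → [0.1082, 0.5272, 0.2792, 0.9510, -0.2725, 0.1461]
J5: z=[0.9510, -0.2725, 0.1461] o=[0.3982, -0.2704, -0.0311] → [-0.0543, 0.0280, 0.4054, 0.9510, -0.2725, 0.1461]
q̇ = J⁺·V = [-0.3990, 0.2680, -0.6080, -0.8810, -0.6270]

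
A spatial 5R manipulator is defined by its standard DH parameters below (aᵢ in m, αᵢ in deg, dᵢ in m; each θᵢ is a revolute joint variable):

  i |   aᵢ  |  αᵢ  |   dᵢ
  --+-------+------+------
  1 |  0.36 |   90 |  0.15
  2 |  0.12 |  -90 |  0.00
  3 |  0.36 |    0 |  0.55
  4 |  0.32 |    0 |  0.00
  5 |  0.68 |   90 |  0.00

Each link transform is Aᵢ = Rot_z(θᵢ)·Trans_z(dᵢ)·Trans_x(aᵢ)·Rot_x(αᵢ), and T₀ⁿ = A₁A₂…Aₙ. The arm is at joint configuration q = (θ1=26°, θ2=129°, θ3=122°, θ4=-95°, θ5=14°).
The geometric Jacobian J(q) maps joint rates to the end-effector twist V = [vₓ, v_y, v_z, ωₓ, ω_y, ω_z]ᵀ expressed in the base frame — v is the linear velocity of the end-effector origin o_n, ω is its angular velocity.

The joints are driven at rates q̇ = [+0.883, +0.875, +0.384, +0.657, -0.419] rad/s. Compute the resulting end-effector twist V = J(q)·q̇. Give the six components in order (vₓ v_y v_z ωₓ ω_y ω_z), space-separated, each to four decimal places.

o_n = [-0.8652, 0.5757, 0.3693]
J₁: ẑ×o_n = [-0.5757, -0.8652, 0.0000], ω = ẑ
J2: z=[0.4384, -0.8988, 0.0000] o=[0.3236, 0.1578, 0.1500] → [-0.1971, -0.0961, -0.8853, 0.4384, -0.8988, 0.0000]
J3: z=[-0.6985, -0.3407, -0.6293] o=[0.2557, 0.1247, 0.2433] → [0.2409, 0.7934, -0.6969, -0.6985, -0.3407, -0.6293]
J4: z=[-0.6985, -0.3407, -0.6293] o=[-0.1544, 0.2644, -0.2511] → [-0.0155, 0.8807, -0.4596, -0.6985, -0.3407, -0.6293]
J5: z=[-0.6985, -0.3407, -0.6293] o=[-0.3794, 0.3163, -0.0295] → [0.0274, 0.5843, -0.3467, -0.6985, -0.3407, -0.6293]
V = J·q̇ = [-0.6099, -0.2096, -1.1989, -0.0509, -0.9983, 0.4916]

-0.6099 -0.2096 -1.1989 -0.0509 -0.9983 0.4916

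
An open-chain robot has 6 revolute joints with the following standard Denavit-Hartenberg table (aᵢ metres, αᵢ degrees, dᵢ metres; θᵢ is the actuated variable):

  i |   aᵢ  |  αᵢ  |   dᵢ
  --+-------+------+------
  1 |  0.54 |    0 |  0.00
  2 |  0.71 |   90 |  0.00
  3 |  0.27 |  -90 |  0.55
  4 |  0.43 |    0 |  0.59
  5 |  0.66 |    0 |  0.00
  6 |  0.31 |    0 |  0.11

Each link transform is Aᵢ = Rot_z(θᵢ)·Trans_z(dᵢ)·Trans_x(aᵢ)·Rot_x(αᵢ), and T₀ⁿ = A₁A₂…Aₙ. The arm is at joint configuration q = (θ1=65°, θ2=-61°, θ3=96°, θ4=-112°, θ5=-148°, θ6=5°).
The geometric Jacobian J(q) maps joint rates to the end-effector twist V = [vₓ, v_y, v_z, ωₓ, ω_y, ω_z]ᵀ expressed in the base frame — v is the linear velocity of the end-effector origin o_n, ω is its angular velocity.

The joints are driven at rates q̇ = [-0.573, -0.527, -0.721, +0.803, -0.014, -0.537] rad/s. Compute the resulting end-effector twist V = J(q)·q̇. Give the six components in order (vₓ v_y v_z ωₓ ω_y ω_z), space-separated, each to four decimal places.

0.2136 -0.4012 0.2288 -0.3003 0.7018 -1.1263

o_n = [0.2509, 0.4917, -0.1586]
J₁: ẑ×o_n = [-0.4917, 0.2509, 0.0000], ω = ẑ
J2: z=[0.0000, 0.0000, 1.0000] o=[0.2282, 0.4894, 0.0000] → [-0.0023, 0.0227, 0.0000, 0.0000, 0.0000, 1.0000]
J3: z=[0.0698, -0.9976, 0.0000] o=[0.9365, 0.5389, 0.0000] → [0.1582, 0.0111, -0.6872, 0.0698, -0.9976, 0.0000]
J4: z=[-0.9921, -0.0694, -0.1045] o=[0.9467, -0.0117, 0.2685] → [0.0823, -0.3510, -0.5477, -0.9921, -0.0694, -0.1045]
J5: z=[-0.9921, -0.0694, -0.1045] o=[0.4060, -0.4492, 0.0467] → [0.1126, -0.1874, -0.9442, -0.9921, -0.0694, -0.1045]
J6: z=[-0.9921, -0.0694, -0.1045] o=[0.3726, 0.2001, -0.0673] → [0.0368, -0.0779, -0.2978, -0.9921, -0.0694, -0.1045]
V = J·q̇ = [0.2136, -0.4012, 0.2288, -0.3003, 0.7018, -1.1263]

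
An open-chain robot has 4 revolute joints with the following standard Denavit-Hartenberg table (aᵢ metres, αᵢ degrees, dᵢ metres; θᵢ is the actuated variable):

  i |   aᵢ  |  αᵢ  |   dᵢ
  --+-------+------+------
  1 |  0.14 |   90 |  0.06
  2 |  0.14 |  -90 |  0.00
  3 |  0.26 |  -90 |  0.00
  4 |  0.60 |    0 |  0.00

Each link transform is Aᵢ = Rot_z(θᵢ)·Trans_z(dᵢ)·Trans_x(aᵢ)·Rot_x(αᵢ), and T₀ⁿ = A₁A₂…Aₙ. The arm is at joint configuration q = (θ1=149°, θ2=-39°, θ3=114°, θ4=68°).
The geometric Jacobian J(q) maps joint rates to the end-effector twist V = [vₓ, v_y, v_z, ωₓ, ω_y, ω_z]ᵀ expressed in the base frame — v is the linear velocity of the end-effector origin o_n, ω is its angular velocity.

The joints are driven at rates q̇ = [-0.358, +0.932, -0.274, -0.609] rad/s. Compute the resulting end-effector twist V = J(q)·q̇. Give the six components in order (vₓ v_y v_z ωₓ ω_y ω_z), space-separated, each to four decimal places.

-0.7496 -0.0800 -0.2510 0.1296 0.7204 -0.9211

o_n = [-0.0099, -0.5107, -0.3364]
J₁: ẑ×o_n = [0.5107, -0.0099, 0.0000], ω = ẑ
J2: z=[0.5150, 0.8572, 0.0000] o=[-0.1200, 0.0721, 0.0600] → [-0.3397, 0.2041, -0.3945, 0.5150, 0.8572, 0.0000]
J3: z=[-0.5394, 0.3241, 0.7771] o=[-0.2133, 0.1281, -0.0281] → [0.3966, -0.0082, 0.2787, -0.5394, 0.3241, 0.7771]
J4: z=[0.8180, -0.0170, 0.5749] o=[-0.2652, -0.1178, 0.0384] → [0.2323, 0.4533, -0.3171, 0.8180, -0.0170, 0.5749]
V = J·q̇ = [-0.7496, -0.0800, -0.2510, 0.1296, 0.7204, -0.9211]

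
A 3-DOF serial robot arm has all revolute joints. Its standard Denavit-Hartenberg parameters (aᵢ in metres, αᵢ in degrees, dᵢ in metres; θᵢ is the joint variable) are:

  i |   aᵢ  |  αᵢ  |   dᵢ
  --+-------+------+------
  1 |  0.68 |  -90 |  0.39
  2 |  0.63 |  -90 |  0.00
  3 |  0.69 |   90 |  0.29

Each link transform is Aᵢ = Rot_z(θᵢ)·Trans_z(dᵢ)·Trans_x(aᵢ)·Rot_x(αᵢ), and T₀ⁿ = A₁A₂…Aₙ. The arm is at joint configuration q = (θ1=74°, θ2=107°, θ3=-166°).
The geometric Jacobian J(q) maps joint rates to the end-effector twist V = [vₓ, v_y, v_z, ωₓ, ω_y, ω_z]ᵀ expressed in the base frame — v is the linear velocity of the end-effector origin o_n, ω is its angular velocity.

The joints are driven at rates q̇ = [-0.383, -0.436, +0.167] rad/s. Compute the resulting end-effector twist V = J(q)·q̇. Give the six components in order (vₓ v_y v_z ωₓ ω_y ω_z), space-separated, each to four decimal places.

0.0457 -0.0107 -0.1425 0.3751 -0.2737 -0.3342

o_n = [-0.0463, 0.4442, 0.5126]
J₁: ẑ×o_n = [-0.4442, -0.0463, 0.0000], ω = ẑ
J2: z=[-0.9613, 0.2756, 0.0000] o=[0.1874, 0.6537, 0.3900] → [0.0338, 0.1178, 0.2658, -0.9613, 0.2756, 0.0000]
J3: z=[-0.2636, -0.9193, 0.2924] o=[0.1367, 0.4766, -0.2125] → [-0.6570, 0.1376, -0.1596, -0.2636, -0.9193, 0.2924]
V = J·q̇ = [0.0457, -0.0107, -0.1425, 0.3751, -0.2737, -0.3342]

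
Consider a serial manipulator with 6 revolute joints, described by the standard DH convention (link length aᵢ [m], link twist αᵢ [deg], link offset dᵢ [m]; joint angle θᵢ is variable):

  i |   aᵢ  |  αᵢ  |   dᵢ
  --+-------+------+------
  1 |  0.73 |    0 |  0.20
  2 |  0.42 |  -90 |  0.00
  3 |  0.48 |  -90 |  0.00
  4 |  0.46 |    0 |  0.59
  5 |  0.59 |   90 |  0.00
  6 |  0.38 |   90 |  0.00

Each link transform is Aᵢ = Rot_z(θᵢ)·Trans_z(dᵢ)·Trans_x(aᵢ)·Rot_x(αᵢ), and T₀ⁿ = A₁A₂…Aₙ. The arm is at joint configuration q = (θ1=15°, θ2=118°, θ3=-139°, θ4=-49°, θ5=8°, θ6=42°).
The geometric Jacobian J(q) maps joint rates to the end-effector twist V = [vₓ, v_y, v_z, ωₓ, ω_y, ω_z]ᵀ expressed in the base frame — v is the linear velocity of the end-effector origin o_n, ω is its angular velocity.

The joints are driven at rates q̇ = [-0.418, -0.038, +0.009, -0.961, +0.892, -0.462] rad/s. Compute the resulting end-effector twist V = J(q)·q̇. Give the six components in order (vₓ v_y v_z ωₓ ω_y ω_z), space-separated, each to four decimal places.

-0.6441 -0.1998 -0.2803 0.4353 0.0313 -0.3092

o_n = [0.1097, -0.5208, 1.7820]
J₁: ẑ×o_n = [0.5208, 0.1097, -0.0000], ω = ẑ
J2: z=[0.0000, 0.0000, 1.0000] o=[0.7051, 0.1889, 0.2000] → [0.7098, -0.5954, 0.0000, 0.0000, 0.0000, 1.0000]
J3: z=[-0.7314, -0.6820, 0.0000] o=[0.4187, 0.4961, 0.2000] → [-1.0789, 1.1570, 0.5330, -0.7314, -0.6820, 0.0000]
J4: z=[-0.4474, 0.4798, 0.7547] o=[0.6657, 0.2312, 0.5149] → [1.1755, 0.1473, 0.6033, -0.4474, 0.4798, 0.7547]
J5: z=[-0.4474, 0.4798, 0.7547] o=[0.3032, 0.1109, 1.1582] → [0.7761, 0.1331, 0.3755, -0.4474, 0.4798, 0.7547]
J6: z=[-0.8896, -0.1526, -0.4304] o=[0.2493, -0.3988, 1.4503] → [-0.1031, 0.3552, 0.0872, -0.8896, -0.1526, -0.4304]
V = J·q̇ = [-0.6441, -0.1998, -0.2803, 0.4353, 0.0313, -0.3092]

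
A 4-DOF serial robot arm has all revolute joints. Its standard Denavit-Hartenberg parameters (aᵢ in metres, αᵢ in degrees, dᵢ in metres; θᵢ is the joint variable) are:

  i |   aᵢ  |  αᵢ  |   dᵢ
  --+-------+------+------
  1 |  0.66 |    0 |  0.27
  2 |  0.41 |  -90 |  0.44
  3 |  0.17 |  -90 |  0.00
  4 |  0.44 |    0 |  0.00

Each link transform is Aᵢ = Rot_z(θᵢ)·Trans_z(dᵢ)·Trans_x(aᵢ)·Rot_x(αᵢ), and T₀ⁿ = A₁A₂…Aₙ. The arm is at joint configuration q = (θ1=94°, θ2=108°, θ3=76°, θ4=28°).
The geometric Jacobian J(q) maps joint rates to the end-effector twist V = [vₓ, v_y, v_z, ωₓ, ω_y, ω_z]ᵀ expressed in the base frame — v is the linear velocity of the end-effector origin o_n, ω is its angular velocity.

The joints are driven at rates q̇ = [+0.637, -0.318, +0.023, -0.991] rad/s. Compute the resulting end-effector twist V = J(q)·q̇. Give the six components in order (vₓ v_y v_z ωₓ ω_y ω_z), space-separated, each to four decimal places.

-0.3055 -0.5861 -0.2017 -0.8829 -0.3815 0.5587

o_n = [-0.6288, 0.6457, 0.1681]
J₁: ẑ×o_n = [-0.6457, -0.6288, 0.0000], ω = ẑ
J2: z=[0.0000, 0.0000, 1.0000] o=[-0.0460, 0.6584, 0.2700] → [0.0127, -0.5828, 0.0000, 0.0000, 0.0000, 1.0000]
J3: z=[0.3746, -0.9272, 0.0000] o=[-0.4262, 0.5048, 0.7100] → [0.5024, 0.2030, -0.1351, 0.3746, -0.9272, 0.0000]
J4: z=[0.8996, 0.3635, -0.2419] o=[-0.4643, 0.4894, 0.5450] → [-0.0992, 0.3789, 0.2004, 0.8996, 0.3635, -0.2419]
V = J·q̇ = [-0.3055, -0.5861, -0.2017, -0.8829, -0.3815, 0.5587]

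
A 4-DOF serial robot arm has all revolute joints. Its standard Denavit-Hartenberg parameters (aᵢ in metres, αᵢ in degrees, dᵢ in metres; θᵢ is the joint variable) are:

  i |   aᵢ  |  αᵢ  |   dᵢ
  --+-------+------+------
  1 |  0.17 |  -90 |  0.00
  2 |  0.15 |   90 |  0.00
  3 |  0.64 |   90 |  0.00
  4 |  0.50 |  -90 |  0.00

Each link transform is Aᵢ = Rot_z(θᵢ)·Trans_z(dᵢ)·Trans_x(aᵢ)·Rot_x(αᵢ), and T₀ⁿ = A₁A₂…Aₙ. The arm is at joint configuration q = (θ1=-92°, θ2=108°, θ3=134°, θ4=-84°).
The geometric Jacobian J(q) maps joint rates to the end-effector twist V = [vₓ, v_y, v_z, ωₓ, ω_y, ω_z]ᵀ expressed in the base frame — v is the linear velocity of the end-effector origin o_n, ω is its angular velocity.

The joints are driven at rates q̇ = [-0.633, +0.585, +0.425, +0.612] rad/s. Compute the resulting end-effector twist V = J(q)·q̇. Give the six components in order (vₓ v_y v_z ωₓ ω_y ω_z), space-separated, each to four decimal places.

0.1153 -0.7548 0.6093 1.0002 -0.3032 -1.1830

o_n = [0.5047, 0.1832, 0.4684]
J₁: ẑ×o_n = [-0.1832, 0.5047, 0.0000], ω = ẑ
J2: z=[0.9994, -0.0349, 0.0000] o=[-0.0059, -0.1699, 0.0000] → [-0.0163, -0.4681, 0.3707, 0.9994, -0.0349, 0.0000]
J3: z=[-0.0332, -0.9505, -0.3090] o=[-0.0043, -0.1236, -0.1427] → [-0.4860, -0.1370, 0.4736, -0.0332, -0.9505, -0.3090]
J4: z=[0.7020, 0.1979, -0.6841] o=[0.4510, -0.2769, 0.2802] → [0.3520, -0.1688, 0.3124, 0.7020, 0.1979, -0.6841]
V = J·q̇ = [0.1153, -0.7548, 0.6093, 1.0002, -0.3032, -1.1830]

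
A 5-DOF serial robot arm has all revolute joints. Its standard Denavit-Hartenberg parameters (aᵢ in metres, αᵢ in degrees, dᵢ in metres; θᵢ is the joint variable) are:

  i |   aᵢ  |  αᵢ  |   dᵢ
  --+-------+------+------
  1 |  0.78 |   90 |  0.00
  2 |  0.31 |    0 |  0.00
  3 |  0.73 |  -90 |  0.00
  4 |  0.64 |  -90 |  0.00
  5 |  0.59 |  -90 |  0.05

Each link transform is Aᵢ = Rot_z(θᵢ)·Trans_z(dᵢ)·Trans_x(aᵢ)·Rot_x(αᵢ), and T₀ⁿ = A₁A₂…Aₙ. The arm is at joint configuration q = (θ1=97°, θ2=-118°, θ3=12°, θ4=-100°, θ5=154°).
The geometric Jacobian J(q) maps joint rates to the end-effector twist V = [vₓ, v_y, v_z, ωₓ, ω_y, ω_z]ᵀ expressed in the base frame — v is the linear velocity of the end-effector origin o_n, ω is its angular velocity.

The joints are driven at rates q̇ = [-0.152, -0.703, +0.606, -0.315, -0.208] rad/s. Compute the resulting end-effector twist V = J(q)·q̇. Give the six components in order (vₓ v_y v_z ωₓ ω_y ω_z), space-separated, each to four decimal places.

o_n = [0.0944, 0.1892, -0.9332]
J₁: ẑ×o_n = [-0.1892, 0.0944, 0.0000], ω = ẑ
J2: z=[0.9925, 0.1219, 0.0000] o=[-0.0951, 0.7742, 0.0000] → [-0.1137, 0.9262, -0.6037, 0.9925, 0.1219, 0.0000]
J3: z=[0.9925, 0.1219, 0.0000] o=[-0.0773, 0.6297, -0.2737] → [-0.0804, 0.6545, -0.4582, 0.9925, 0.1219, 0.0000]
J4: z=[-0.1171, 0.9541, -0.2756] o=[-0.0528, 0.4300, -0.9754] → [-0.0260, -0.0356, -0.1122, -0.1171, 0.9541, -0.2756]
J5: z=[0.2054, -0.2483, -0.9467] o=[0.5690, 0.5372, -0.8686] → [-0.3134, 0.4626, -0.1893, 0.2054, -0.2483, -0.9467]
V = J·q̇ = [0.1334, -0.3538, 0.2215, -0.1021, -0.2607, 0.1317]

0.1334 -0.3538 0.2215 -0.1021 -0.2607 0.1317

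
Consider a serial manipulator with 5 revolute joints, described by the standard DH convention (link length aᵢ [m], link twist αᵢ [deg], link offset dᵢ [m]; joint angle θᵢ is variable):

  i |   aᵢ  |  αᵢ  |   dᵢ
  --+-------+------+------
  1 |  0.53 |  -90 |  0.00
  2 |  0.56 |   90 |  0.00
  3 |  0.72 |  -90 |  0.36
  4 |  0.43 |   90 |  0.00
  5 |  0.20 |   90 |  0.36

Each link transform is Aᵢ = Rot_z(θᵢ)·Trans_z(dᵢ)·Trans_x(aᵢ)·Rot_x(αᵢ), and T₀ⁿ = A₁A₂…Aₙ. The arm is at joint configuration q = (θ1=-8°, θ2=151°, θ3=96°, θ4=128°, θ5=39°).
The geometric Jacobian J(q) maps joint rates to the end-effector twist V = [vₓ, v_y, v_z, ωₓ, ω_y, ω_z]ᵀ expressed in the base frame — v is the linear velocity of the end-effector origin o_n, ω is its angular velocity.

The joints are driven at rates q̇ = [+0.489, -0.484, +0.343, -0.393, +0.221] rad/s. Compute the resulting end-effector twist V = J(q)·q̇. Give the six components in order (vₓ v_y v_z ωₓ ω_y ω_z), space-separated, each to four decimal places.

-0.0824 0.2537 -0.0890 -0.2609 -0.2357 0.1273

o_n = [0.1386, 0.6133, 0.1043]
J₁: ẑ×o_n = [-0.6133, 0.1386, 0.0000], ω = ẑ
J2: z=[0.1392, 0.9903, 0.0000] o=[0.5248, -0.0738, 0.0000] → [0.1032, -0.0145, 0.4781, 0.1392, 0.9903, 0.0000]
J3: z=[0.4801, -0.0675, -0.8746] o=[0.0398, -0.0056, -0.2715] → [0.5159, -0.2668, 0.3038, 0.4801, -0.0675, -0.8746]
J4: z=[0.8468, -0.2246, 0.4822] o=[0.3775, 0.6700, -0.5499] → [-0.1195, -0.6691, -0.1017, 0.8468, -0.2246, 0.4822]
J5: z=[-0.1152, 0.8076, 0.5784] o=[0.1542, 0.4355, -0.2669] → [0.1970, 0.0337, -0.0079, -0.1152, 0.8076, 0.5784]
V = J·q̇ = [-0.0824, 0.2537, -0.0890, -0.2609, -0.2357, 0.1273]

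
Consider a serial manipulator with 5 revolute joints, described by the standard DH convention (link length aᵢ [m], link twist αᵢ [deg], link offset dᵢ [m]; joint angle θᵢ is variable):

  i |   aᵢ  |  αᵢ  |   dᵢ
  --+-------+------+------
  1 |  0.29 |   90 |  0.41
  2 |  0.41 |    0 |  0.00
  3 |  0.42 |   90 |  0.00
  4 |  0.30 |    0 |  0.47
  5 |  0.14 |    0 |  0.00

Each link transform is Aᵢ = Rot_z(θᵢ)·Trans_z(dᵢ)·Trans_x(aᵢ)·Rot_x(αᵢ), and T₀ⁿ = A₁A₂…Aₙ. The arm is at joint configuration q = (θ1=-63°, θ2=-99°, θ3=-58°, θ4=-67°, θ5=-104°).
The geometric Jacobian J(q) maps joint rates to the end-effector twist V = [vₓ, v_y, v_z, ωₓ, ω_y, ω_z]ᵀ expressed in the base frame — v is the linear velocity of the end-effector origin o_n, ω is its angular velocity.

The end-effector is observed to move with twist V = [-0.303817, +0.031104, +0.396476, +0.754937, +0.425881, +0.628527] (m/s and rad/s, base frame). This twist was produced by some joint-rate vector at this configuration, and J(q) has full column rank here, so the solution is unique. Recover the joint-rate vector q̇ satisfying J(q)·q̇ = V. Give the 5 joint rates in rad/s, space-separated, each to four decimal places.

o_n = [0.1180, 0.4249, 0.2818]
J₁: ẑ×o_n = [-0.4249, 0.1180, 0.0000], ω = ẑ
J2: z=[-0.8910, -0.4540, 0.0000] o=[0.1317, -0.2584, 0.4100] → [0.0582, -0.1142, -0.6150, -0.8910, -0.4540, 0.0000]
J3: z=[-0.8910, -0.4540, 0.0000] o=[0.1025, -0.2012, 0.0050] → [-0.1256, 0.2466, -0.5509, -0.8910, -0.4540, 0.0000]
J4: z=[-0.1774, 0.3481, 0.9205] o=[-0.0730, 0.1432, -0.1591] → [-0.1058, 0.2540, -0.1165, -0.1774, 0.3481, 0.9205]
J5: z=[-0.1774, 0.3481, 0.9205] o=[0.0407, 0.5284, 0.2278] → [0.1141, 0.0807, -0.0086, -0.1774, 0.3481, 0.9205]
q̇ = J⁺·V = [0.5420, -0.0970, -0.7690, 0.7970, -0.7030]

0.5420 -0.0970 -0.7690 0.7970 -0.7030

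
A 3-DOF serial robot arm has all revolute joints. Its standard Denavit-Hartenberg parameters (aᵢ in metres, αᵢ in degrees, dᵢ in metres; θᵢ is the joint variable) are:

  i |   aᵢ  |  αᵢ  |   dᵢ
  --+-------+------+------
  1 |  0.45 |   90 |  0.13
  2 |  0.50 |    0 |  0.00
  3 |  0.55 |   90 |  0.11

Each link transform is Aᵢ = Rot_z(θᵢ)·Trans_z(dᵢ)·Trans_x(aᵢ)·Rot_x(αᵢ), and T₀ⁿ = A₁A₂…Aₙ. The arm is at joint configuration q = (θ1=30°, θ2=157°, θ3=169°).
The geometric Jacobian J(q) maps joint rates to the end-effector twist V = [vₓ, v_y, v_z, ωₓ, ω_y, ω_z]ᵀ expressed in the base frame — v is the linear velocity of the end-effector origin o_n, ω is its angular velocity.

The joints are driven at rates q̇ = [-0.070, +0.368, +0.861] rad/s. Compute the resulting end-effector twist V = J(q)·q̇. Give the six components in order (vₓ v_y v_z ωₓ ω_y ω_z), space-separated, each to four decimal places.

0.2740 0.1222 0.3910 0.6145 -1.0643 -0.0700

o_n = [0.4410, 0.1276, 0.0178]
J₁: ẑ×o_n = [-0.1276, 0.4410, 0.0000], ω = ẑ
J2: z=[0.5000, -0.8660, 0.0000] o=[0.3897, 0.2250, 0.1300] → [0.0972, 0.0561, -0.0043, 0.5000, -0.8660, 0.0000]
J3: z=[0.5000, -0.8660, 0.0000] o=[-0.0089, -0.0051, 0.3254] → [0.2664, 0.1538, 0.4560, 0.5000, -0.8660, 0.0000]
V = J·q̇ = [0.2740, 0.1222, 0.3910, 0.6145, -1.0643, -0.0700]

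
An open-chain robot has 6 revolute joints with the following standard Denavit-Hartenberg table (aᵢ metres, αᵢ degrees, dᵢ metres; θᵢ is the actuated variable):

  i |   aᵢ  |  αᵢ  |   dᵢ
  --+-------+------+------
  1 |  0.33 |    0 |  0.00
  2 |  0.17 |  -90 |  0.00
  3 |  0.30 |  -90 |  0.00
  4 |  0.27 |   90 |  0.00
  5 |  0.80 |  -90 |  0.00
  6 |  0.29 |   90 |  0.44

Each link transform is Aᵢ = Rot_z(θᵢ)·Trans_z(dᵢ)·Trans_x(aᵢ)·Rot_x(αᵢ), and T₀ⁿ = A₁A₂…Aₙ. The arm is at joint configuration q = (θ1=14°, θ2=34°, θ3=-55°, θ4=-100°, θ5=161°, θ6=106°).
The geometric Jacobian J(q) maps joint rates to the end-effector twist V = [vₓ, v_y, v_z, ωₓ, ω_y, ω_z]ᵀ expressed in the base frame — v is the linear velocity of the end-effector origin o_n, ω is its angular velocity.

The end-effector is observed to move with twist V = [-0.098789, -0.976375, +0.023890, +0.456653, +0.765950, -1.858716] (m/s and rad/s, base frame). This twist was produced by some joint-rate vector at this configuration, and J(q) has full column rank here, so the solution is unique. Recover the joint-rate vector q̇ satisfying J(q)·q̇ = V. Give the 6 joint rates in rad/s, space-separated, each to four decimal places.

-0.2440 -0.0960 0.0290 0.8010 0.7060 -0.8320

o_n = [0.9614, 0.0488, 0.6536]
J₁: ẑ×o_n = [-0.0488, 0.9614, 0.0000], ω = ẑ
J2: z=[0.0000, 0.0000, 1.0000] o=[0.3202, 0.0798, 0.0000] → [0.0310, 0.6412, -0.0000, 0.0000, 0.0000, 1.0000]
J3: z=[-0.7431, 0.6691, 0.0000] o=[0.4339, 0.2062, 0.0000] → [0.4373, 0.4857, -0.2360, -0.7431, 0.6691, 0.0000]
J4: z=[0.5481, 0.6087, -0.5736] o=[0.5491, 0.3340, 0.2457] → [0.0847, -0.4600, -0.4073, 0.5481, 0.6087, -0.5736]
J5: z=[-0.2489, -0.5360, -0.8067] o=[0.3335, 0.4920, 0.2073] → [-0.5967, -0.3954, 0.4468, -0.2489, -0.5360, -0.8067]
J6: z=[-0.2583, -0.7660, 0.5886] o=[1.0803, 0.2081, 0.1655] → [-0.2801, 0.0561, -0.0499, -0.2583, -0.7660, 0.5886]
q̇ = J⁺·V = [-0.2440, -0.0960, 0.0290, 0.8010, 0.7060, -0.8320]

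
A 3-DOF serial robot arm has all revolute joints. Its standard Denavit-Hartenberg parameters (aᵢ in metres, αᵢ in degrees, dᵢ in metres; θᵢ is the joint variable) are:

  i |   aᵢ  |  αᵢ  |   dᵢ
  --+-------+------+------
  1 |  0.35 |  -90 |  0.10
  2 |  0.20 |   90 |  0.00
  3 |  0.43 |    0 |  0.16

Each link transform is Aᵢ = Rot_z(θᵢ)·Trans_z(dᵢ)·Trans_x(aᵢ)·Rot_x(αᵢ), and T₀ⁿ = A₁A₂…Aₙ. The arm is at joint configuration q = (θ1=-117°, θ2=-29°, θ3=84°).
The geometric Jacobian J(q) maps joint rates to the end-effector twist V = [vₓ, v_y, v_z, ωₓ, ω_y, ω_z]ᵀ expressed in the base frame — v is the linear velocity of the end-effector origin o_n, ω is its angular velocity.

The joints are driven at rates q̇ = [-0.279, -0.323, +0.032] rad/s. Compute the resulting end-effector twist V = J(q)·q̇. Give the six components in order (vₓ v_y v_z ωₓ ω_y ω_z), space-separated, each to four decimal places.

o_n = [0.1601, -0.6278, 0.3587]
J₁: ẑ×o_n = [0.6278, 0.1601, -0.0000], ω = ẑ
J2: z=[0.8910, -0.4540, 0.0000] o=[-0.1589, -0.3119, 0.1000] → [-0.1174, -0.2305, -0.1367, 0.8910, -0.4540, 0.0000]
J3: z=[0.2201, 0.4320, 0.8746] o=[-0.2383, -0.4677, 0.1970] → [0.2099, 0.3129, -0.2073, 0.2201, 0.4320, 0.8746]
V = J·q̇ = [-0.1305, 0.0398, 0.0375, -0.2808, 0.1605, -0.2510]

-0.1305 0.0398 0.0375 -0.2808 0.1605 -0.2510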